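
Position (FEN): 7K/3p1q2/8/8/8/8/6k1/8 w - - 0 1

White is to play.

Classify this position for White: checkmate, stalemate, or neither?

White to move; white king on h8.
In check: no.
King squares — g7: attacked by Qf7; h7: attacked by Qf7; g8: attacked by Qf7.
Legal moves for White: none.
Not in check and no legal moves → stalemate.

stalemate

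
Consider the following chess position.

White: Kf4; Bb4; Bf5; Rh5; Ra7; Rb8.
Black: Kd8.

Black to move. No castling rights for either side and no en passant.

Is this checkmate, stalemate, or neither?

Black to move; black king on d8.
In check: yes, from the white rook on b8.
King squares — c7: attacked by Ra7; d7: attacked by Bf5; e7: attacked by Bb4; c8: attacked by Bf5; e8: attacked by Rb8.
Legal moves for Black: none.
In check with no legal moves → checkmate.

checkmate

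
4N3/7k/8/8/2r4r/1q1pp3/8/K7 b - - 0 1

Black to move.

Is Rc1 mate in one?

After Rc1: white king on a1; in check: yes, from the black rook on c1.
King squares — b1: attacked by Rc1; a2: attacked by Qb3; b2: attacked by Qb3.
White has no legal moves → checkmate.

yes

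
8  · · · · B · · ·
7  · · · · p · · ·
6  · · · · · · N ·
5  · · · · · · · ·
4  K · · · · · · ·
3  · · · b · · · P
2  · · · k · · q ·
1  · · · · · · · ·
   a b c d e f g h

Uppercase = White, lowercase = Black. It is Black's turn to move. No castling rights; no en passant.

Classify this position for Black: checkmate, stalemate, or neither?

neither

Black to move; black king on d2.
In check: no.
Legal moves for Black include: Bxg6, Ba6, Bf5, Bb5+, Be4, Bc4, Be2, Bc2+, Bf1, Bb1, Qa8+, Qb7, Qxg6, Qc6+, Qg5, Qd5, Qg4+, Qe4+, ... (list truncated; more exist).
Black has legal moves and is not in check → neither.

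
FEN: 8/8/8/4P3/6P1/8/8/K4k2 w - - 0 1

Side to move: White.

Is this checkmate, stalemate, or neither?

neither

White to move; white king on a1.
In check: no.
Legal moves for White: Kb2, Ka2, Kb1, e6, g5.
White has 5 legal moves and is not in check → neither.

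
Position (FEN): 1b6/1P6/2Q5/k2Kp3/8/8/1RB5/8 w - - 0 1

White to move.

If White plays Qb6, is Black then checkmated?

yes

After Qb6: black king on a5; in check: yes, from the white queen on b6.
King squares — a4: attacked by Bc2; b4: attacked by Rb2; b5: attacked by Rb2; a6: attacked by Qb6; b6: attacked by Rb2.
Black has no legal moves → checkmate.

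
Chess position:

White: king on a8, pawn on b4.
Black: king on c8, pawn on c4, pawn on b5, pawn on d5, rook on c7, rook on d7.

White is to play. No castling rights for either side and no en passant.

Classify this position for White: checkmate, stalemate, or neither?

White to move; white king on a8.
In check: no.
King squares — a7: attacked by Rc7; b7: attacked by Rc7; b8: attacked by Kc8.
Legal moves for White: none.
Not in check and no legal moves → stalemate.

stalemate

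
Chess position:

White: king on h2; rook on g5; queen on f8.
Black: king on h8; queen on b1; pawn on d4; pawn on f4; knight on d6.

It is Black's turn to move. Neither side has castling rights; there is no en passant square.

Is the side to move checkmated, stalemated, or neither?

neither

Black to move; black king on h8.
In check: yes, from the white queen on f8.
King squares — g7: attacked by Rg5; h7: available; g8: attacked by Rg5.
Legal moves for Black: Kh7.
Black is in check but has 1 legal move → neither.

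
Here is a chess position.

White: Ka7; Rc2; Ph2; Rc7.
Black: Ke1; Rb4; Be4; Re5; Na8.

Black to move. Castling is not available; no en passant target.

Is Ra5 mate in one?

yes

After Ra5: white king on a7; in check: yes, from the black rook on a5.
King squares — a6: attacked by Ra5; b6: attacked by Rb4; b7: attacked by Rb4; a8: attacked by Be4; b8: attacked by Rb4.
White has no legal moves → checkmate.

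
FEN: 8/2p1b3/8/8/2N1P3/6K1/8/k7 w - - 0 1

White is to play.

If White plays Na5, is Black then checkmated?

After Na5: black king on a1; in check: no.
Black is not in check, so this cannot be checkmate.

no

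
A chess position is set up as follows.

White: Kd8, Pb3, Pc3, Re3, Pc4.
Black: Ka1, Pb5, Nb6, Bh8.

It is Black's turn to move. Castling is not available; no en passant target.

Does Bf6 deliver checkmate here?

no

After Bf6: white king on d8; in check: yes, from the black bishop on f6.
White has 3 legal replies: Ke8, Kc7, Re7.
In check but a legal move exists → not checkmate.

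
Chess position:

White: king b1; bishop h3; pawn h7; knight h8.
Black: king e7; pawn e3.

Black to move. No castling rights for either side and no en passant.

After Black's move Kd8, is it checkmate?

no

After Kd8: white king on b1; in check: no.
White is not in check, so this cannot be checkmate.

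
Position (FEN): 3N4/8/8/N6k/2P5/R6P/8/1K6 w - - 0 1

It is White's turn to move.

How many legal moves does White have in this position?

23

White to move; king on b1.
In check: no.
Legal moves: Nf7, Ndb7, Ne6, Ndc6, Nab7, Nac6, Nb3, Ra4, Rg3, Rf3, Re3, Rd3, Rc3, Rb3, Ra2, Ra1, Kc2, Kb2, Ka2, Kc1, Ka1, c5, h4.
Count: 23.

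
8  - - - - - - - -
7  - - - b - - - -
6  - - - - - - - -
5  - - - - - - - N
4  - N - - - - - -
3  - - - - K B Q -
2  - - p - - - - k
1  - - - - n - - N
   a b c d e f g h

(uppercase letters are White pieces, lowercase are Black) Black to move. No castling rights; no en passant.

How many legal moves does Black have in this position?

Black to move; king on h2.
In check: yes, from the white queen on g3.
Legal moves: none.
Count: 0.

0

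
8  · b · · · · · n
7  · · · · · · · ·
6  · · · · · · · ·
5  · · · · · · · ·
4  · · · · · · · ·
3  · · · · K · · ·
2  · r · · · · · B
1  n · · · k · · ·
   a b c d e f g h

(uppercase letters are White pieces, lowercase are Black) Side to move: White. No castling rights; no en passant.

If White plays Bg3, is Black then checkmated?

After Bg3: black king on e1; in check: yes, from the white bishop on g3.
Black has 4 legal replies: Kf1, Kd1, Bxg3, Rf2.
In check but a legal move exists → not checkmate.

no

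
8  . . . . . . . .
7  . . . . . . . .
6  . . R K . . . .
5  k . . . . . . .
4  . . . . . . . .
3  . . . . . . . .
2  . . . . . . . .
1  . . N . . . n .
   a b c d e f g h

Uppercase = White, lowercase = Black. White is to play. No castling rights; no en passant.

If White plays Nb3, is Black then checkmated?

After Nb3: black king on a5; in check: yes, from the white knight on b3.
Black has 3 legal replies: Kb5, Kb4, Ka4.
In check but a legal move exists → not checkmate.

no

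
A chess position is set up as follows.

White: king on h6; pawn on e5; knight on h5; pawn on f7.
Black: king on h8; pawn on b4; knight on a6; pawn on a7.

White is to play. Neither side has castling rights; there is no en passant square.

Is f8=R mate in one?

yes

After f8=R: black king on h8; in check: yes, from the white rook on f8.
King squares — g7: attacked by Nh5; h7: attacked by Kh6; g8: attacked by Rf8.
Black has no legal moves → checkmate.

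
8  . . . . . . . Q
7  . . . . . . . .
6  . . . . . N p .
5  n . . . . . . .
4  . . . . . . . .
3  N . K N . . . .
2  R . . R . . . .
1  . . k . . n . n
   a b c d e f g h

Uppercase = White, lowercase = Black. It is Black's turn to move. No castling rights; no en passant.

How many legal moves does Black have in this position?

Black to move; king on c1.
In check: yes, from the white knight on d3.
Legal moves: none.
Count: 0.

0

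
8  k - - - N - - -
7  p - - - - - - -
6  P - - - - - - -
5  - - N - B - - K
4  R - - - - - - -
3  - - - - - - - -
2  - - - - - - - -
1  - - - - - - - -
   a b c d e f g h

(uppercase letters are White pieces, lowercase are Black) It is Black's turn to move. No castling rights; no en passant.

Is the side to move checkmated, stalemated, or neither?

stalemate

Black to move; black king on a8.
In check: no.
King squares — a7: own pawn; b7: attacked by Nc5; b8: attacked by Be5.
Legal moves for Black: none.
Not in check and no legal moves → stalemate.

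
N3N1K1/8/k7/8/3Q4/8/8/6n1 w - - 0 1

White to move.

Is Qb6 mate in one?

After Qb6: black king on a6; in check: yes, from the white queen on b6.
King squares — a5: attacked by Qb6; b5: attacked by Qb6; b6: attacked by Na8; a7: attacked by Qb6; b7: attacked by Qb6.
Black has no legal moves → checkmate.

yes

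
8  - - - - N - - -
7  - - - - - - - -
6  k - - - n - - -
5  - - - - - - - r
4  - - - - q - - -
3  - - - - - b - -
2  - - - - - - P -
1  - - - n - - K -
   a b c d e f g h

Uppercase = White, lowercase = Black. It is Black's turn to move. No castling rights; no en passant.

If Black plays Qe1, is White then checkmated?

yes

After Qe1: white king on g1; in check: yes, from the black queen on e1.
King squares — f1: attacked by Qe1; h1: attacked by Qe1; f2: attacked by Nd1; g2: own pawn; h2: attacked by Rh5.
White has no legal moves → checkmate.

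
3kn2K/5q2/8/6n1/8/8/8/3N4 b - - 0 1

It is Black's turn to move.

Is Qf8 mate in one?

yes

After Qf8: white king on h8; in check: yes, from the black queen on f8.
King squares — g7: attacked by Ne8; h7: attacked by Ng5; g8: attacked by Qf8.
White has no legal moves → checkmate.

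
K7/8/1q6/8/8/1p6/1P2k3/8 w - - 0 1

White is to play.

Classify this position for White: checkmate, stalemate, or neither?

White to move; white king on a8.
In check: no.
King squares — a7: attacked by Qb6; b7: attacked by Qb6; b8: attacked by Qb6.
Legal moves for White: none.
Not in check and no legal moves → stalemate.

stalemate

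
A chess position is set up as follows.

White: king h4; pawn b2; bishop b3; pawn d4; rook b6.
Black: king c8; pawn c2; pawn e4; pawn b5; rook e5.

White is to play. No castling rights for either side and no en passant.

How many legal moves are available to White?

White to move; king on h4.
In check: no.
Legal moves: Rb8+, Rb7, Rh6, Rg6, Rf6, Re6, Rd6, Rc6+, Ra6, Rxb5, Kg4, Kh3, Kg3, Bg8, Bf7, Be6+, Bd5, Bc4, Ba4, Bxc2, Ba2, dxe5, d5.
Count: 23.

23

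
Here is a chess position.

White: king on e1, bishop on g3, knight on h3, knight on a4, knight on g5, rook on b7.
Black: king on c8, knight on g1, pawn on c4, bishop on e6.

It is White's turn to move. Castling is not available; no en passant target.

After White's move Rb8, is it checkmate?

no

After Rb8: black king on c8; in check: yes, from the white rook on b8.
Black has 1 legal reply: Kd7.
In check but a legal move exists → not checkmate.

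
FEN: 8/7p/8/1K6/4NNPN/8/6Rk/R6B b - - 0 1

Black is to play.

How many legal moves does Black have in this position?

0

Black to move; king on h2.
In check: yes, from the white rook on g2.
Legal moves: none.
Count: 0.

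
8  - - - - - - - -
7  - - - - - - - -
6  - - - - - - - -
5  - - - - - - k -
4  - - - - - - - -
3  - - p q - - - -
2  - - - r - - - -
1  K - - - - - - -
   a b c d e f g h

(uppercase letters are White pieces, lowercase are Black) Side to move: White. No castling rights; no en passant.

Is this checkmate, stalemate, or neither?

White to move; white king on a1.
In check: no.
King squares — b1: attacked by Qd3; a2: attacked by Rd2; b2: attacked by Rd2.
Legal moves for White: none.
Not in check and no legal moves → stalemate.

stalemate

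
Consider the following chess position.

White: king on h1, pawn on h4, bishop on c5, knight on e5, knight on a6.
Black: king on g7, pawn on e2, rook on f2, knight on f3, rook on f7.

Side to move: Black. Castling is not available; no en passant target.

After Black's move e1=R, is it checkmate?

After e1=R: white king on h1; in check: yes, from the black rook on e1.
King squares — g1: attacked by Re1; g2: attacked by Rf2; h2: attacked by Rf2.
White has no legal moves → checkmate.

yes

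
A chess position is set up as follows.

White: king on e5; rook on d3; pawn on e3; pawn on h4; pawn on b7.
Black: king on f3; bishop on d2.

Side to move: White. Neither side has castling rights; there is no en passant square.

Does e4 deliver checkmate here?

After e4: black king on f3; in check: yes, from the white rook on d3.
Black has 5 legal replies: Kg4, Kg2, Kf2, Ke2, Be3.
In check but a legal move exists → not checkmate.

no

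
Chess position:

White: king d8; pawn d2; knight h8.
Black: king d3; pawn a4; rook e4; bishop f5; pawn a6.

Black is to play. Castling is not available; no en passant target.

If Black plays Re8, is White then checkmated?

no

After Re8: white king on d8; in check: yes, from the black rook on e8.
White has 2 legal replies: Kxe8, Kc7.
In check but a legal move exists → not checkmate.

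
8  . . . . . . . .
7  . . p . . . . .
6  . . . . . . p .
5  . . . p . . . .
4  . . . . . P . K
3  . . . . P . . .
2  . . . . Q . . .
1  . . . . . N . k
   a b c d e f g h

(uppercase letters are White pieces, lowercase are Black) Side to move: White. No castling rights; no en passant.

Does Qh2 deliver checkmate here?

After Qh2: black king on h1; in check: yes, from the white queen on h2.
King squares — g1: attacked by Qh2; g2: attacked by Qh2; h2: attacked by Nf1.
Black has no legal moves → checkmate.

yes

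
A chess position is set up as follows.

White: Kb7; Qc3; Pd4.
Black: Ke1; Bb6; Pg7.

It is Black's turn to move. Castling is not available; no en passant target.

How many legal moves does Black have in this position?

Black to move; king on e1.
In check: yes, from the white queen on c3.
Legal moves: Kf2, Ke2, Kf1, Kd1.
Count: 4.

4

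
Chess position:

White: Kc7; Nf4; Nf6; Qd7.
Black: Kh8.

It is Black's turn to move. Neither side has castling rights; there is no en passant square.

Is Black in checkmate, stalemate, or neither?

stalemate

Black to move; black king on h8.
In check: no.
King squares — g7: attacked by Qd7; h7: attacked by Nf6; g8: attacked by Nf6.
Legal moves for Black: none.
Not in check and no legal moves → stalemate.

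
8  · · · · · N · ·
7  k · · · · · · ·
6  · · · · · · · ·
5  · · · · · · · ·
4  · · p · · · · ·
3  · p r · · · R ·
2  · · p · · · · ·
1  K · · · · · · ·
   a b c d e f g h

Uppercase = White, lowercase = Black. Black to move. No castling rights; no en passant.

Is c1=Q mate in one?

After c1=Q: white king on a1; in check: yes, from the black queen on c1.
King squares — b1: attacked by Qc1; a2: attacked by Pb3; b2: attacked by Qc1.
White has no legal moves → checkmate.

yes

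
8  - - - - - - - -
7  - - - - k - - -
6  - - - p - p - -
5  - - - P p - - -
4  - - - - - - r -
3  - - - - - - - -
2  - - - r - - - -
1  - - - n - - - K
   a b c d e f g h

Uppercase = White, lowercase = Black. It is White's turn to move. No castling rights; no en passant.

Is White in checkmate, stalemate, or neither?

White to move; white king on h1.
In check: no.
King squares — g1: attacked by Rg4; g2: attacked by Rd2; h2: attacked by Rd2.
Legal moves for White: none.
Not in check and no legal moves → stalemate.

stalemate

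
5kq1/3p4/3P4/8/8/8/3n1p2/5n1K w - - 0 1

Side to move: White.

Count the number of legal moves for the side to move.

White to move; king on h1.
In check: no.
Legal moves: none.
Count: 0.

0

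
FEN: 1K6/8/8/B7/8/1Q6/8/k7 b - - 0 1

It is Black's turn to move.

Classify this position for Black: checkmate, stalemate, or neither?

Black to move; black king on a1.
In check: no.
King squares — b1: attacked by Qb3; a2: attacked by Qb3; b2: attacked by Qb3.
Legal moves for Black: none.
Not in check and no legal moves → stalemate.

stalemate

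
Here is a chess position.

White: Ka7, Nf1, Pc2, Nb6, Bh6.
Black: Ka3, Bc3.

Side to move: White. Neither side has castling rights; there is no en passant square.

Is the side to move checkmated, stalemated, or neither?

neither

White to move; white king on a7.
In check: no.
Legal moves for White include: Kb8, Ka8, Kb7, Ka6, Bf8+, Bg7, Bg5, Bf4, Be3, Bd2, Bc1+, Nc8, Na8, Nd7, Nd5, Nc4+, Na4, Ng3, ... (list truncated; more exist).
White has legal moves and is not in check → neither.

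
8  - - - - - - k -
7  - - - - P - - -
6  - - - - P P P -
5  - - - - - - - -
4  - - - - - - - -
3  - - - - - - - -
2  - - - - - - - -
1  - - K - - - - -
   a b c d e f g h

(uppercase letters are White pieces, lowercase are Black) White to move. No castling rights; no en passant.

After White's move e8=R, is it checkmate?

After e8=R: black king on g8; in check: yes, from the white rook on e8.
King squares — f7: attacked by Pe6; g7: attacked by Pf6; h7: attacked by Pg6; f8: attacked by Re8; h8: attacked by Re8.
Black has no legal moves → checkmate.

yes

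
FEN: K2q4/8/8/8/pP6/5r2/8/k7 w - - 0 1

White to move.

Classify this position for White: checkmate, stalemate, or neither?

White to move; white king on a8.
In check: yes, from the black queen on d8.
Legal moves for White: Kb7, Ka7.
White is in check but has 2 legal moves → neither.

neither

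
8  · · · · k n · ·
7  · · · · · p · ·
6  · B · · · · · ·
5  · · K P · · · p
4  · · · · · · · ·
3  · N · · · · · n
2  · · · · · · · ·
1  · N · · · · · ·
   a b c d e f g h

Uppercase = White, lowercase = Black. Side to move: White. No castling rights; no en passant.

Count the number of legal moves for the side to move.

White to move; king on c5.
In check: no.
Legal moves: Bd8, Bc7, Ba7, Ba5, Kd6, Kc6, Kb5, Kd4, Kc4, Kb4, Na5, Nd4, N3d2, Nc1, Na1, Nc3, Na3, N1d2, d6.
Count: 19.

19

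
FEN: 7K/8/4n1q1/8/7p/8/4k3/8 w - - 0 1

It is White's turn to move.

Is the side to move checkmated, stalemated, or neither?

stalemate

White to move; white king on h8.
In check: no.
King squares — g7: attacked by Ne6; h7: attacked by Qg6; g8: attacked by Qg6.
Legal moves for White: none.
Not in check and no legal moves → stalemate.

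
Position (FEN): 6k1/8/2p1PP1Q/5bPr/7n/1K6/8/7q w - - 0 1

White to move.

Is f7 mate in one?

After f7: black king on g8; in check: yes, from the white pawn on f7.
King squares — f7: attacked by Pe6; g7: attacked by Qh6; h7: attacked by Qh6; f8: attacked by Qh6; h8: attacked by Qh6.
Black has no legal moves → checkmate.

yes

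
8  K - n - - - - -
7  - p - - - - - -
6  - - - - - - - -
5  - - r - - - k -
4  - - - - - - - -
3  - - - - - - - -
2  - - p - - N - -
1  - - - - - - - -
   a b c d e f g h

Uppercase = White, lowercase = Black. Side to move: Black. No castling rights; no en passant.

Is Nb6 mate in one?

After Nb6: white king on a8; in check: yes, from the black knight on b6.
White has 3 legal replies: Kb8, Kxb7, Ka7.
In check but a legal move exists → not checkmate.

no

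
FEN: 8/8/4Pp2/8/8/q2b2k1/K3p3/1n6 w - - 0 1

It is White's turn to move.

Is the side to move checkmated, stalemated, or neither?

checkmate

White to move; white king on a2.
In check: yes, from the black queen on a3.
King squares — a1: attacked by Qa3; b1: attacked by Bd3; b2: attacked by Qa3; a3: attacked by Nb1; b3: attacked by Qa3.
Legal moves for White: none.
In check with no legal moves → checkmate.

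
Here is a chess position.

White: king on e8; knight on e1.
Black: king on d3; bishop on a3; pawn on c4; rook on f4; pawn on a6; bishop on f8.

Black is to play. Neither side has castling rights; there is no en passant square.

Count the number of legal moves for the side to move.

6

Black to move; king on d3.
In check: yes, from the white knight on e1.
Legal moves: Ke4, Kd4, Ke3, Kc3, Ke2, Kd2.
Count: 6.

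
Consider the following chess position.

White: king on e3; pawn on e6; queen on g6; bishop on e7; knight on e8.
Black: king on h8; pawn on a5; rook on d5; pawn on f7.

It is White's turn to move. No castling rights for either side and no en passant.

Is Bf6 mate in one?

yes

After Bf6: black king on h8; in check: yes, from the white bishop on f6.
King squares — g7: attacked by Bf6; h7: attacked by Qg6; g8: attacked by Qg6.
Black has no legal moves → checkmate.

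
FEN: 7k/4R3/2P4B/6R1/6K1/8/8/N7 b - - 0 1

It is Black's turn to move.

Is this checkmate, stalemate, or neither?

stalemate

Black to move; black king on h8.
In check: no.
King squares — g7: attacked by Rg5; h7: attacked by Re7; g8: attacked by Rg5.
Legal moves for Black: none.
Not in check and no legal moves → stalemate.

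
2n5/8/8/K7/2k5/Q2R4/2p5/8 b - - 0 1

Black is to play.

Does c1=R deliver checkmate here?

no

After c1=R: white king on a5; in check: no.
White is not in check, so this cannot be checkmate.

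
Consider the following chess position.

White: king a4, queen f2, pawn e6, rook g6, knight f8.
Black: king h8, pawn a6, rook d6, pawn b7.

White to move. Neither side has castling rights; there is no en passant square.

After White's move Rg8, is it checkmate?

After Rg8: black king on h8; in check: yes, from the white rook on g8.
Black has 1 legal reply: Kxg8.
In check but a legal move exists → not checkmate.

no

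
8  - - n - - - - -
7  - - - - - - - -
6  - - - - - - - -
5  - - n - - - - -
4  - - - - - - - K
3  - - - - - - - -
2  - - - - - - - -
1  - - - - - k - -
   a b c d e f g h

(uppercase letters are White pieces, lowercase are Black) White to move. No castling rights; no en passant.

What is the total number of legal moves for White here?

White to move; king on h4.
In check: no.
Legal moves: Kh5, Kg5, Kg4, Kh3, Kg3.
Count: 5.

5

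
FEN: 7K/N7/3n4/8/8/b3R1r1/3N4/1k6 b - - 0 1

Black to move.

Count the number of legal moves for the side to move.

Black to move; king on b1.
In check: yes, from the white knight on d2.
Legal moves: Kc2, Kb2, Ka2, Kc1, Ka1.
Count: 5.

5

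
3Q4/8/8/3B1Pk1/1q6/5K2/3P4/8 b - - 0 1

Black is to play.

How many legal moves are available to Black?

4

Black to move; king on g5.
In check: yes, from the white queen on d8.
Legal moves: Kh6, Kh5, Kxf5, Qe7.
Count: 4.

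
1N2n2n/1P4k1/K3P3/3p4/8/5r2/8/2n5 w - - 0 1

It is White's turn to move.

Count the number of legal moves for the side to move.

White to move; king on a6.
In check: no.
Legal moves: Nd7, Nc6, Ka7, Kb6, Kb5, Ka5, e7.
Count: 7.

7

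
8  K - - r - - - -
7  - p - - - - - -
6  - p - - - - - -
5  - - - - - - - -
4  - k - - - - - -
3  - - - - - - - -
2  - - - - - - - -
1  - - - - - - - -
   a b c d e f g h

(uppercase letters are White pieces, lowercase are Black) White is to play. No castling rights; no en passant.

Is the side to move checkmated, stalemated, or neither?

neither

White to move; white king on a8.
In check: yes, from the black rook on d8.
Legal moves for White: Kxb7, Ka7.
White is in check but has 2 legal moves → neither.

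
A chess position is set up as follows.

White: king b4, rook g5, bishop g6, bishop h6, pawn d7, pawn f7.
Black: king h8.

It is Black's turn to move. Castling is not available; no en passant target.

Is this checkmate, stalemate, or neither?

stalemate

Black to move; black king on h8.
In check: no.
King squares — g7: attacked by Bh6; h7: attacked by Bg6; g8: attacked by Pf7.
Legal moves for Black: none.
Not in check and no legal moves → stalemate.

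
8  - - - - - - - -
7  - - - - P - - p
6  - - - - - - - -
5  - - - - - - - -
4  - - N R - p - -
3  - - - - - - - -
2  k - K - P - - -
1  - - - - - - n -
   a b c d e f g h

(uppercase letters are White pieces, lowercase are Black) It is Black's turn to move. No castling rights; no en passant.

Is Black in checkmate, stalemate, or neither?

neither

Black to move; black king on a2.
In check: no.
Legal moves for Black: Ka1, Nh3, Nf3, Nxe2, h6, f3, h5.
Black has 7 legal moves and is not in check → neither.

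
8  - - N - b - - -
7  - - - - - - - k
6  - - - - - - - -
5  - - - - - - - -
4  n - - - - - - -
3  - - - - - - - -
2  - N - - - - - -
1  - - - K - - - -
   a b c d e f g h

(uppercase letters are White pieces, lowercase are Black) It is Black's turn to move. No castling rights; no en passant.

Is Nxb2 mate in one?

no

After Nxb2: white king on d1; in check: yes, from the black knight on b2.
White has 5 legal replies: Ke2, Kd2, Kc2, Ke1, Kc1.
In check but a legal move exists → not checkmate.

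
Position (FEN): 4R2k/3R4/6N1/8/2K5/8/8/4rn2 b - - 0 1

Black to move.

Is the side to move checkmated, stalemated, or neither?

Black to move; black king on h8.
In check: yes, from the white knight on g6 and the white rook on e8.
King squares — g7: attacked by Rd7; h7: attacked by Rd7; g8: attacked by Re8.
Legal moves for Black: none.
In check with no legal moves → checkmate.

checkmate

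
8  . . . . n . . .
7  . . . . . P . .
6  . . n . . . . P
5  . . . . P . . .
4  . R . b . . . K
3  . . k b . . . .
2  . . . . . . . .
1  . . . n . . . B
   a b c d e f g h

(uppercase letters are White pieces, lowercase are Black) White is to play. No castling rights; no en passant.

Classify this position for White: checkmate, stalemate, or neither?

neither

White to move; white king on h4.
In check: no.
Legal moves for White include: Kh5, Kg5, Kg4, Kh3, Kg3, Rb8, Rb7, Rb6, Rb5, Rxd4, Rc4+, Ra4, Rb3+, Rb2, Rb1, Bxc6, Bd5, Be4, ... (list truncated; more exist).
White has legal moves and is not in check → neither.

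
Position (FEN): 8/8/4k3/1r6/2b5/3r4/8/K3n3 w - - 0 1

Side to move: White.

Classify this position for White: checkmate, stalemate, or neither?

stalemate

White to move; white king on a1.
In check: no.
King squares — b1: attacked by Rb5; a2: attacked by Bc4; b2: attacked by Rb5.
Legal moves for White: none.
Not in check and no legal moves → stalemate.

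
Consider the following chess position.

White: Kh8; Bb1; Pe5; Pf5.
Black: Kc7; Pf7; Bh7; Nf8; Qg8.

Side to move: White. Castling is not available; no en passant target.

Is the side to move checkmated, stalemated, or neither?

checkmate

White to move; white king on h8.
In check: yes, from the black queen on g8.
King squares — g7: attacked by Qg8; h7: attacked by Nf8; g8: attacked by Bh7.
Legal moves for White: none.
In check with no legal moves → checkmate.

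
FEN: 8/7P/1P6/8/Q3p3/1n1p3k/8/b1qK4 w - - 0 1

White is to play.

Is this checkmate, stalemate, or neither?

White to move; white king on d1.
In check: yes, from the black queen on c1.
King squares — c1: attacked by Nb3; e1: attacked by Qc1; c2: attacked by Qc1; d2: attacked by Qc1; e2: attacked by Pd3.
Legal moves for White: none.
In check with no legal moves → checkmate.

checkmate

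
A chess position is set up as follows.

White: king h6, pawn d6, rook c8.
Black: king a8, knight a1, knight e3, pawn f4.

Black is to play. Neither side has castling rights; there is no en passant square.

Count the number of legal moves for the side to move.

Black to move; king on a8.
In check: yes, from the white rook on c8.
Legal moves: Kb7, Ka7.
Count: 2.

2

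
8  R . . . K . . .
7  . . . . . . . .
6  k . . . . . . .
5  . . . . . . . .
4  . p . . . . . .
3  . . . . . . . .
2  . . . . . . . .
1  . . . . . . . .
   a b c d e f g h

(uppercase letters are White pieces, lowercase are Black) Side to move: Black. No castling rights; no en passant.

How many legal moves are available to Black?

Black to move; king on a6.
In check: yes, from the white rook on a8.
Legal moves: Kb7, Kb6, Kb5.
Count: 3.

3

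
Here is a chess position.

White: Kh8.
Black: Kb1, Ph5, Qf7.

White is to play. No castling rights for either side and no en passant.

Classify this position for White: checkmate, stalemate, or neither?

White to move; white king on h8.
In check: no.
King squares — g7: attacked by Qf7; h7: attacked by Qf7; g8: attacked by Qf7.
Legal moves for White: none.
Not in check and no legal moves → stalemate.

stalemate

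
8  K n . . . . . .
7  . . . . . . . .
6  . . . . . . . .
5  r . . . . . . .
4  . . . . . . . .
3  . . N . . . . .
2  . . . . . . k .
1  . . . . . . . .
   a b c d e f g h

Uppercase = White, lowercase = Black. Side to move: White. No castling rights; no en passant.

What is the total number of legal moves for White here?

White to move; king on a8.
In check: yes, from the black rook on a5.
Legal moves: Kxb8, Kb7.
Count: 2.

2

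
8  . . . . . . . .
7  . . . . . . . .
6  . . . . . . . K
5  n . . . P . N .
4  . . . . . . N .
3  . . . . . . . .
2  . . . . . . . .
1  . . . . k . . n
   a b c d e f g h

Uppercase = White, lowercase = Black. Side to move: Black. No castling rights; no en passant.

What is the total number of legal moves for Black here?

10

Black to move; king on e1.
In check: no.
Legal moves: Nb7, Nc6, Nc4, Nb3, Ng3, Nf2, Ke2, Kd2, Kf1, Kd1.
Count: 10.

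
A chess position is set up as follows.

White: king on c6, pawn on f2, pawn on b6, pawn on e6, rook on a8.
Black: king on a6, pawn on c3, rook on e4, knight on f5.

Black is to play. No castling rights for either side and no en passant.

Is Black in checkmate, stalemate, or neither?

checkmate

Black to move; black king on a6.
In check: yes, from the white rook on a8.
King squares — a5: attacked by Ra8; b5: attacked by Kc6; b6: attacked by Kc6; a7: attacked by Pb6; b7: attacked by Kc6.
Legal moves for Black: none.
In check with no legal moves → checkmate.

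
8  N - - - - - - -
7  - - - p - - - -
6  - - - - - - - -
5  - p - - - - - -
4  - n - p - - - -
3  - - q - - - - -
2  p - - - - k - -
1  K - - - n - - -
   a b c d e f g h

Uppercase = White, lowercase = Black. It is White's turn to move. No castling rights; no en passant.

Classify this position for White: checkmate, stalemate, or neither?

White to move; white king on a1.
In check: yes, from the black queen on c3.
King squares — b1: attacked by Pa2; a2: attacked by Nb4; b2: attacked by Qc3.
Legal moves for White: none.
In check with no legal moves → checkmate.

checkmate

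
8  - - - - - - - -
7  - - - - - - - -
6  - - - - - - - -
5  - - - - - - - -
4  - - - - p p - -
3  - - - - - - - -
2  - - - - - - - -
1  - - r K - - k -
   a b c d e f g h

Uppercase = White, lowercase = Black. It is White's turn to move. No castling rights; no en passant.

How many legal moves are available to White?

White to move; king on d1.
In check: yes, from the black rook on c1.
Legal moves: Ke2, Kd2, Kxc1.
Count: 3.

3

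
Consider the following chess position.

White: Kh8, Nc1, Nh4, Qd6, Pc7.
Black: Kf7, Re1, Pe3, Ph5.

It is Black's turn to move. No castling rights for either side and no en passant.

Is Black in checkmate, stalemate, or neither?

Black to move; black king on f7.
In check: no.
Legal moves for Black: Ke8, Re2, Rh1, Rg1, Rf1, Rd1, Rxc1, e2.
Black has 8 legal moves and is not in check → neither.

neither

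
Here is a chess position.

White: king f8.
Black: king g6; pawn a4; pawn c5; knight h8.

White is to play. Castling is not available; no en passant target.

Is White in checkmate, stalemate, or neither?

neither

White to move; white king on f8.
In check: no.
Legal moves for White: Kg8, Ke8, Ke7.
White has 3 legal moves and is not in check → neither.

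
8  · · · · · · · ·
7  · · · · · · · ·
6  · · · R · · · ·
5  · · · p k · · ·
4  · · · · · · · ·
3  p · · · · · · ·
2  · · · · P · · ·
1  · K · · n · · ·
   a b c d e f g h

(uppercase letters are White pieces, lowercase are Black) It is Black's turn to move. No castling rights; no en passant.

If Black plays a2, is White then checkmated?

After a2: white king on b1; in check: yes, from the black pawn on a2.
White has 4 legal replies: Kb2, Kxa2, Kc1, Ka1.
In check but a legal move exists → not checkmate.

no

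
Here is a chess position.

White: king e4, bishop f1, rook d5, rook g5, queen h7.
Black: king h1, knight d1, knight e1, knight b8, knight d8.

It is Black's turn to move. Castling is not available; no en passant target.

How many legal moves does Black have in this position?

Black to move; king on h1.
In check: yes, from the white queen on h7.
Legal moves: none.
Count: 0.

0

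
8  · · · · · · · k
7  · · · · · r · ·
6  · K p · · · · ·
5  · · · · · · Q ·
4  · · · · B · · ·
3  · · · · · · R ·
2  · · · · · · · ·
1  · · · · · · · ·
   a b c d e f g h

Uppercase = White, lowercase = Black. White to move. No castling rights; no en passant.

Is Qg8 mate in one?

yes

After Qg8: black king on h8; in check: yes, from the white queen on g8.
King squares — g7: attacked by Rg3; h7: attacked by Be4; g8: attacked by Rg3.
Black has no legal moves → checkmate.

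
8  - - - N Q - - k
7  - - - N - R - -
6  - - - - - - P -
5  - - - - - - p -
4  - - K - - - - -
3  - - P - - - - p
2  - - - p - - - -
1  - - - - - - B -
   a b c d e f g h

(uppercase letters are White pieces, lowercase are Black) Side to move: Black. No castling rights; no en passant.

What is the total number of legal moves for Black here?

Black to move; king on h8.
In check: yes, from the white queen on e8.
Legal moves: none.
Count: 0.

0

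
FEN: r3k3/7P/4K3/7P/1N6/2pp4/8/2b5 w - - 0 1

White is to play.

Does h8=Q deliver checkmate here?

After h8=Q: black king on e8; in check: yes, from the white queen on h8.
King squares — d7: attacked by Ke6; e7: attacked by Ke6; f7: attacked by Ke6; d8: attacked by Qh8; f8: attacked by Qh8.
Black has no legal moves → checkmate.

yes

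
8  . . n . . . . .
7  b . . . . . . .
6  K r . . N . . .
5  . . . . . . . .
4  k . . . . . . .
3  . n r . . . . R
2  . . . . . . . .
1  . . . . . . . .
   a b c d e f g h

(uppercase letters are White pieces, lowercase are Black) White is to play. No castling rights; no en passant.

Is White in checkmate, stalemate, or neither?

checkmate

White to move; white king on a6.
In check: yes, from the black rook on b6.
King squares — a5: attacked by Nb3; b5: attacked by Ka4; b6: attacked by Ba7; a7: attacked by Nc8; b7: attacked by Rb6.
Legal moves for White: none.
In check with no legal moves → checkmate.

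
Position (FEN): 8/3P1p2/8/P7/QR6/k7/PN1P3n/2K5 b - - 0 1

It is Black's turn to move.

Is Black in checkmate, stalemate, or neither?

checkmate

Black to move; black king on a3.
In check: yes, from the white queen on a4.
King squares — a2: attacked by Qa4; b2: attacked by Kc1; b3: attacked by Pa2; a4: attacked by Nb2; b4: attacked by Qa4.
Legal moves for Black: none.
In check with no legal moves → checkmate.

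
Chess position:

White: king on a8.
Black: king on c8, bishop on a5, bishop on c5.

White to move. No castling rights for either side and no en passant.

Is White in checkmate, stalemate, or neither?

stalemate

White to move; white king on a8.
In check: no.
King squares — a7: attacked by Bc5; b7: attacked by Kc8; b8: attacked by Kc8.
Legal moves for White: none.
Not in check and no legal moves → stalemate.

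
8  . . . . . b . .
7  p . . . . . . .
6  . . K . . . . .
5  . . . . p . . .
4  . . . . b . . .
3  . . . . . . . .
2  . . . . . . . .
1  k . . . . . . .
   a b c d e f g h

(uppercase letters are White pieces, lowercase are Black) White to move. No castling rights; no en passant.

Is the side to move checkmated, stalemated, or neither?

White to move; white king on c6.
In check: yes, from the black bishop on e4.
Legal moves for White: Kd7, Kc7, Kb5.
White is in check but has 3 legal moves → neither.

neither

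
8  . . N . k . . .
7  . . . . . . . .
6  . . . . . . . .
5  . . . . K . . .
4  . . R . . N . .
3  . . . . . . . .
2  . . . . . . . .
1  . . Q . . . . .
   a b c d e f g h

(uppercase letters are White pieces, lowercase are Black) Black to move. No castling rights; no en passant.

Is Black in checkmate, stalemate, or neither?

Black to move; black king on e8.
In check: no.
Legal moves for Black: Kf8, Kd8, Kf7, Kd7.
Black has 4 legal moves and is not in check → neither.

neither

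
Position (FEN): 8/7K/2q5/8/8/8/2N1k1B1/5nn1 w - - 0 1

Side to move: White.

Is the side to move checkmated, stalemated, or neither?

neither

White to move; white king on h7.
In check: no.
Legal moves for White: Kh8, Kg8, Kg7, Bxc6, Bd5, Be4, Bh3, Bf3+, Bh1, Bxf1+, Nd4+, Nb4, Ne3, Na3, Ne1, Na1.
White has 16 legal moves and is not in check → neither.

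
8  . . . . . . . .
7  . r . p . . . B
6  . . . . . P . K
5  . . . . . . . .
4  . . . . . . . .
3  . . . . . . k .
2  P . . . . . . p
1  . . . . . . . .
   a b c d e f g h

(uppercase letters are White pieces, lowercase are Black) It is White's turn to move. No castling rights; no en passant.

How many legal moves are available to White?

White to move; king on h6.
In check: no.
Legal moves: Bg8, Bg6, Bf5, Be4, Bd3, Bc2, Bb1, Kg7, Kg6, Kh5, Kg5, f7, a3, a4.
Count: 14.

14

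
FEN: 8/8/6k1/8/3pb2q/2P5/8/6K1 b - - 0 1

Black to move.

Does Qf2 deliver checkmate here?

After Qf2: white king on g1; in check: yes, from the black queen on f2.
White has 1 legal reply: Kxf2.
In check but a legal move exists → not checkmate.

no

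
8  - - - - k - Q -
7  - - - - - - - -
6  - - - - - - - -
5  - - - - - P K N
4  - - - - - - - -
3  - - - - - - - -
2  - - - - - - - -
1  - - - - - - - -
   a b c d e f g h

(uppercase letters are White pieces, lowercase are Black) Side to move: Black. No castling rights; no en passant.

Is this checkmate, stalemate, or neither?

neither

Black to move; black king on e8.
In check: yes, from the white queen on g8.
King squares — d7: available; e7: available; f7: attacked by Qg8; d8: attacked by Qg8; f8: attacked by Qg8.
Legal moves for Black: Ke7, Kd7.
Black is in check but has 2 legal moves → neither.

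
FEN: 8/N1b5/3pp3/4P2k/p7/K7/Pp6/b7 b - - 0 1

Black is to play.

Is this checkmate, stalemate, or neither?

Black to move; black king on h5.
In check: no.
Legal moves for Black: Bd8, Bb8, Bb6, Ba5, Kh6, Kg6, Kg5, Kh4, Kg4, dxe5, d5, b1=Q, b1=R, b1=B, b1=N+.
Black has 15 legal moves and is not in check → neither.

neither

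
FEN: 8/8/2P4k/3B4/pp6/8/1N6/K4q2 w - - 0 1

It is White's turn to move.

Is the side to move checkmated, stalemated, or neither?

neither

White to move; white king on a1.
In check: yes, from the black queen on f1.
Legal moves for White: Ka2, Nd1.
White is in check but has 2 legal moves → neither.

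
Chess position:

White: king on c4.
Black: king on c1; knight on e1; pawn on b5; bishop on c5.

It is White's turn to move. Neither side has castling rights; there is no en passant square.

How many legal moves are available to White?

White to move; king on c4.
In check: yes, from the black pawn on b5.
Legal moves: Kd5, Kxc5, Kxb5, Kc3, Kb3.
Count: 5.

5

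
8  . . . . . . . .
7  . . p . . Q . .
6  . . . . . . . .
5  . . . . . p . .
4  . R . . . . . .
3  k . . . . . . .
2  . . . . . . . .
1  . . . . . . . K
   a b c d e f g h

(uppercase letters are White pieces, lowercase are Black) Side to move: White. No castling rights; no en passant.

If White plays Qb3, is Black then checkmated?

After Qb3: black king on a3; in check: yes, from the white queen on b3.
King squares — a2: attacked by Qb3; b2: attacked by Qb3; b3: attacked by Rb4; a4: attacked by Qb3; b4: attacked by Qb3.
Black has no legal moves → checkmate.

yes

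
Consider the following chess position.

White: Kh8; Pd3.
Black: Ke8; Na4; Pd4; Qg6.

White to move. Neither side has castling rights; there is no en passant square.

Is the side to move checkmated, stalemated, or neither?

White to move; white king on h8.
In check: no.
King squares — g7: attacked by Qg6; h7: attacked by Qg6; g8: attacked by Qg6.
Legal moves for White: none.
Not in check and no legal moves → stalemate.

stalemate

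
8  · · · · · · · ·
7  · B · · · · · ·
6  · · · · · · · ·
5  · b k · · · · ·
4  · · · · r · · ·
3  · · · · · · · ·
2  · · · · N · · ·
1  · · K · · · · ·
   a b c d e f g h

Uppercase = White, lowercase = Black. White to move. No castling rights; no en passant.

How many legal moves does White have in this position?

White to move; king on c1.
In check: no.
Legal moves: Bc8, Ba8, Bc6, Ba6, Bd5, Bxe4, Nf4, Nd4, Ng3, Nc3, Ng1, Kd2, Kc2, Kb2, Kd1, Kb1.
Count: 16.

16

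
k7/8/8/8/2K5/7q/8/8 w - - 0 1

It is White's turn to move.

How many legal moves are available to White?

5

White to move; king on c4.
In check: no.
Legal moves: Kd5, Kc5, Kb5, Kd4, Kb4.
Count: 5.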